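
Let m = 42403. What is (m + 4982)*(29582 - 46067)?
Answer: -781141725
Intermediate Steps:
(m + 4982)*(29582 - 46067) = (42403 + 4982)*(29582 - 46067) = 47385*(-16485) = -781141725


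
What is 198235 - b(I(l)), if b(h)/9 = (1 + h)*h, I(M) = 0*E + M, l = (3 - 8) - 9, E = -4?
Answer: 196597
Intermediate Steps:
l = -14 (l = -5 - 9 = -14)
I(M) = M (I(M) = 0*(-4) + M = 0 + M = M)
b(h) = 9*h*(1 + h) (b(h) = 9*((1 + h)*h) = 9*(h*(1 + h)) = 9*h*(1 + h))
198235 - b(I(l)) = 198235 - 9*(-14)*(1 - 14) = 198235 - 9*(-14)*(-13) = 198235 - 1*1638 = 198235 - 1638 = 196597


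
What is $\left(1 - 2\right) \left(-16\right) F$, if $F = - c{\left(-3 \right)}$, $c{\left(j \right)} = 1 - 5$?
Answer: $64$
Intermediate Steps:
$c{\left(j \right)} = -4$
$F = 4$ ($F = \left(-1\right) \left(-4\right) = 4$)
$\left(1 - 2\right) \left(-16\right) F = \left(1 - 2\right) \left(-16\right) 4 = \left(-1\right) \left(-16\right) 4 = 16 \cdot 4 = 64$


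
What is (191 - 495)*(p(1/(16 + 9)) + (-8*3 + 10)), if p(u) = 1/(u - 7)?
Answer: 374072/87 ≈ 4299.7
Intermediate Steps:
p(u) = 1/(-7 + u)
(191 - 495)*(p(1/(16 + 9)) + (-8*3 + 10)) = (191 - 495)*(1/(-7 + 1/(16 + 9)) + (-8*3 + 10)) = -304*(1/(-7 + 1/25) + (-24 + 10)) = -304*(1/(-7 + 1/25) - 14) = -304*(1/(-174/25) - 14) = -304*(-25/174 - 14) = -304*(-2461/174) = 374072/87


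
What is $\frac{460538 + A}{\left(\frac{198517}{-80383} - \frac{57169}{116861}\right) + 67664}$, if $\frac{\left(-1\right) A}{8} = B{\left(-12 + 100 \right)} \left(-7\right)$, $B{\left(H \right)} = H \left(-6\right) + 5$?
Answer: $\frac{2025503142646875}{317791655642384} \approx 6.3737$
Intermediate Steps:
$B{\left(H \right)} = 5 - 6 H$ ($B{\left(H \right)} = - 6 H + 5 = 5 - 6 H$)
$A = -29288$ ($A = - 8 \left(5 - 6 \left(-12 + 100\right)\right) \left(-7\right) = - 8 \left(5 - 528\right) \left(-7\right) = - 8 \left(\left(-523\right) \left(-7\right)\right) = \left(-8\right) 3661 = -29288$)
$\frac{460538 + A}{\left(\frac{198517}{-80383} - \frac{57169}{116861}\right) + 67664} = \frac{460538 - 29288}{\left(\frac{198517}{-80383} - \frac{57169}{116861}\right) + 67664} = \frac{431250}{\left(198517 \left(- \frac{1}{80383}\right) - \frac{57169}{116861}\right) + 67664} = \frac{431250}{\left(- \frac{198517}{80383} - \frac{57169}{116861}\right) + 67664} = \frac{431250}{- \frac{27794310864}{9393637763} + 67664} = \frac{431250}{\frac{635583311284768}{9393637763}} = 431250 \cdot \frac{9393637763}{635583311284768} = \frac{2025503142646875}{317791655642384}$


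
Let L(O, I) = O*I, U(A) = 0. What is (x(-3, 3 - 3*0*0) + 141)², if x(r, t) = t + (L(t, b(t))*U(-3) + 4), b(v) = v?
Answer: 21904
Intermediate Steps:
L(O, I) = I*O
x(r, t) = 4 + t (x(r, t) = t + ((t*t)*0 + 4) = t + (t²*0 + 4) = t + (0 + 4) = t + 4 = 4 + t)
(x(-3, 3 - 3*0*0) + 141)² = ((4 + (3 - 3*0*0)) + 141)² = ((4 + (3 + 0*0)) + 141)² = ((4 + (3 + 0)) + 141)² = ((4 + 3) + 141)² = (7 + 141)² = 148² = 21904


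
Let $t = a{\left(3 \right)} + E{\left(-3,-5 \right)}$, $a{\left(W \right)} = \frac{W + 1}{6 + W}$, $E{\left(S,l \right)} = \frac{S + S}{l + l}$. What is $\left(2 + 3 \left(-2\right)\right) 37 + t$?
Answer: $- \frac{6613}{45} \approx -146.96$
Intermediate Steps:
$E{\left(S,l \right)} = \frac{S}{l}$ ($E{\left(S,l \right)} = \frac{2 S}{2 l} = 2 S \frac{1}{2 l} = \frac{S}{l}$)
$a{\left(W \right)} = \frac{1 + W}{6 + W}$
$t = \frac{47}{45}$ ($t = \frac{1 + 3}{6 + 3} - \frac{3}{-5} = \frac{1}{9} \cdot 4 - - \frac{3}{5} = \frac{1}{9} \cdot 4 + \frac{3}{5} = \frac{4}{9} + \frac{3}{5} = \frac{47}{45} \approx 1.0444$)
$\left(2 + 3 \left(-2\right)\right) 37 + t = \left(2 + 3 \left(-2\right)\right) 37 + \frac{47}{45} = \left(2 - 6\right) 37 + \frac{47}{45} = \left(-4\right) 37 + \frac{47}{45} = -148 + \frac{47}{45} = - \frac{6613}{45}$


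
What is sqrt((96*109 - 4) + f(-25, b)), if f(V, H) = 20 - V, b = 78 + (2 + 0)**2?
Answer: sqrt(10505) ≈ 102.49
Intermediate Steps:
b = 82 (b = 78 + 2**2 = 78 + 4 = 82)
sqrt((96*109 - 4) + f(-25, b)) = sqrt((96*109 - 4) + (20 - 1*(-25))) = sqrt((10464 - 4) + (20 + 25)) = sqrt(10460 + 45) = sqrt(10505)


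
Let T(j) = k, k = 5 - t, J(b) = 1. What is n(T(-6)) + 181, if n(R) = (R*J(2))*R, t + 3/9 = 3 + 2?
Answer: 1630/9 ≈ 181.11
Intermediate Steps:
t = 14/3 (t = -⅓ + (3 + 2) = -⅓ + 5 = 14/3 ≈ 4.6667)
k = ⅓ (k = 5 - 1*14/3 = 5 - 14/3 = ⅓ ≈ 0.33333)
T(j) = ⅓
n(R) = R² (n(R) = (R*1)*R = R*R = R²)
n(T(-6)) + 181 = (⅓)² + 181 = ⅑ + 181 = 1630/9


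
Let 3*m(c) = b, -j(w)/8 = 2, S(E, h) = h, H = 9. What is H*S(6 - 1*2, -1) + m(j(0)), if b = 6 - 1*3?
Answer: -8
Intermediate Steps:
j(w) = -16 (j(w) = -8*2 = -16)
b = 3 (b = 6 - 3 = 3)
m(c) = 1 (m(c) = (⅓)*3 = 1)
H*S(6 - 1*2, -1) + m(j(0)) = 9*(-1) + 1 = -9 + 1 = -8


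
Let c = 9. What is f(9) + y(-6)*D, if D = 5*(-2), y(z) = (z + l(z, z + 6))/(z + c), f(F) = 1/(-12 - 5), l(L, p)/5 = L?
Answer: 2039/17 ≈ 119.94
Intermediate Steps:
l(L, p) = 5*L
f(F) = -1/17 (f(F) = 1/(-17) = -1/17)
y(z) = 6*z/(9 + z) (y(z) = (z + 5*z)/(z + 9) = (6*z)/(9 + z) = 6*z/(9 + z))
D = -10
f(9) + y(-6)*D = -1/17 + (6*(-6)/(9 - 6))*(-10) = -1/17 + (6*(-6)/3)*(-10) = -1/17 + (6*(-6)*(1/3))*(-10) = -1/17 - 12*(-10) = -1/17 + 120 = 2039/17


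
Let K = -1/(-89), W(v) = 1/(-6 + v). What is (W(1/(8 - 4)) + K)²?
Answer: 110889/4190209 ≈ 0.026464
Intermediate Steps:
K = 1/89 (K = -1*(-1/89) = 1/89 ≈ 0.011236)
(W(1/(8 - 4)) + K)² = (1/(-6 + 1/(8 - 4)) + 1/89)² = (1/(-6 + 1/4) + 1/89)² = (1/(-6 + ¼) + 1/89)² = (1/(-23/4) + 1/89)² = (-4/23 + 1/89)² = (-333/2047)² = 110889/4190209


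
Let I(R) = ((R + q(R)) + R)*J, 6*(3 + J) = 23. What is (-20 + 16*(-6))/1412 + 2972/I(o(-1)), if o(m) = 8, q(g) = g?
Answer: 262134/1765 ≈ 148.52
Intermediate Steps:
J = ⅚ (J = -3 + (⅙)*23 = -3 + 23/6 = ⅚ ≈ 0.83333)
I(R) = 5*R/2 (I(R) = ((R + R) + R)*(⅚) = (2*R + R)*(⅚) = (3*R)*(⅚) = 5*R/2)
(-20 + 16*(-6))/1412 + 2972/I(o(-1)) = (-20 + 16*(-6))/1412 + 2972/(((5/2)*8)) = (-20 - 96)*(1/1412) + 2972/20 = -116*1/1412 + 2972*(1/20) = -29/353 + 743/5 = 262134/1765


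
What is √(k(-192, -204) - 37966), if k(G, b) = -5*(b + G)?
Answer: I*√35986 ≈ 189.7*I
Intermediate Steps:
k(G, b) = -5*G - 5*b (k(G, b) = -5*(G + b) = -5*G - 5*b)
√(k(-192, -204) - 37966) = √((-5*(-192) - 5*(-204)) - 37966) = √((960 + 1020) - 37966) = √(1980 - 37966) = √(-35986) = I*√35986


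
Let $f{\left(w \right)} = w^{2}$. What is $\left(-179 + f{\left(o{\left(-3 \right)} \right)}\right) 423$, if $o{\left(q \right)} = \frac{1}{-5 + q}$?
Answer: $- \frac{4845465}{64} \approx -75710.0$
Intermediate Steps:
$\left(-179 + f{\left(o{\left(-3 \right)} \right)}\right) 423 = \left(-179 + \left(\frac{1}{-5 - 3}\right)^{2}\right) 423 = \left(-179 + \left(\frac{1}{-8}\right)^{2}\right) 423 = \left(-179 + \left(- \frac{1}{8}\right)^{2}\right) 423 = \left(-179 + \frac{1}{64}\right) 423 = \left(- \frac{11455}{64}\right) 423 = - \frac{4845465}{64}$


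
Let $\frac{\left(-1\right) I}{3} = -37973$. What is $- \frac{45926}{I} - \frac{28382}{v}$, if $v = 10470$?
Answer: $- \frac{206338571}{66262885} \approx -3.1139$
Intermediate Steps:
$I = 113919$ ($I = \left(-3\right) \left(-37973\right) = 113919$)
$- \frac{45926}{I} - \frac{28382}{v} = - \frac{45926}{113919} - \frac{28382}{10470} = \left(-45926\right) \frac{1}{113919} - \frac{14191}{5235} = - \frac{45926}{113919} - \frac{14191}{5235} = - \frac{206338571}{66262885}$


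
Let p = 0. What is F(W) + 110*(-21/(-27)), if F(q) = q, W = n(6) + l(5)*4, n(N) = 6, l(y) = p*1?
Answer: 824/9 ≈ 91.556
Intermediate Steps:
l(y) = 0 (l(y) = 0*1 = 0)
W = 6 (W = 6 + 0*4 = 6 + 0 = 6)
F(W) + 110*(-21/(-27)) = 6 + 110*(-21/(-27)) = 6 + 110*(-21*(-1/27)) = 6 + 110*(7/9) = 6 + 770/9 = 824/9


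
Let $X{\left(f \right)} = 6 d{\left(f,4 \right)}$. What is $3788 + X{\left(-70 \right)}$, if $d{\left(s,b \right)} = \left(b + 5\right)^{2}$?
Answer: $4274$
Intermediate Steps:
$d{\left(s,b \right)} = \left(5 + b\right)^{2}$
$X{\left(f \right)} = 486$ ($X{\left(f \right)} = 6 \left(5 + 4\right)^{2} = 6 \cdot 9^{2} = 6 \cdot 81 = 486$)
$3788 + X{\left(-70 \right)} = 3788 + 486 = 4274$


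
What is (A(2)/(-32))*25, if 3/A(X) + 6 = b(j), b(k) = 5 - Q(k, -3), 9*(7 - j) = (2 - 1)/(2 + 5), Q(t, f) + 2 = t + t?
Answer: 4725/26144 ≈ 0.18073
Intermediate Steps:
Q(t, f) = -2 + 2*t (Q(t, f) = -2 + (t + t) = -2 + 2*t)
j = 440/63 (j = 7 - (2 - 1)/(9*(2 + 5)) = 7 - 1/(9*7) = 7 - ⅑*⅐ = 7 - 1/63 = 440/63 ≈ 6.9841)
b(k) = 7 - 2*k (b(k) = 5 - (-2 + 2*k) = 5 + (2 - 2*k) = 7 - 2*k)
A(X) = -189/817 (A(X) = 3/(-6 + (7 - 2*440/63)) = 3/(-6 + (7 - 880/63)) = 3/(-6 - 439/63) = 3/(-817/63) = 3*(-63/817) = -189/817)
(A(2)/(-32))*25 = (-189/817/(-32))*25 = -1/32*(-189/817)*25 = (189/26144)*25 = 4725/26144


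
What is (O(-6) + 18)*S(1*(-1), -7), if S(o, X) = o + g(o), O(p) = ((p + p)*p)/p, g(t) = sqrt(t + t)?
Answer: -6 + 6*I*sqrt(2) ≈ -6.0 + 8.4853*I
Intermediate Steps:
g(t) = sqrt(2)*sqrt(t) (g(t) = sqrt(2*t) = sqrt(2)*sqrt(t))
O(p) = 2*p (O(p) = ((2*p)*p)/p = (2*p**2)/p = 2*p)
S(o, X) = o + sqrt(2)*sqrt(o)
(O(-6) + 18)*S(1*(-1), -7) = (2*(-6) + 18)*(1*(-1) + sqrt(2)*sqrt(1*(-1))) = (-12 + 18)*(-1 + sqrt(2)*sqrt(-1)) = 6*(-1 + sqrt(2)*I) = 6*(-1 + I*sqrt(2)) = -6 + 6*I*sqrt(2)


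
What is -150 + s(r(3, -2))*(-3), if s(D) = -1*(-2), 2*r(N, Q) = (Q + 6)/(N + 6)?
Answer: -156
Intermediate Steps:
r(N, Q) = (6 + Q)/(2*(6 + N)) (r(N, Q) = ((Q + 6)/(N + 6))/2 = ((6 + Q)/(6 + N))/2 = (6 + Q)/(2*(6 + N)))
s(D) = 2
-150 + s(r(3, -2))*(-3) = -150 + 2*(-3) = -150 - 6 = -156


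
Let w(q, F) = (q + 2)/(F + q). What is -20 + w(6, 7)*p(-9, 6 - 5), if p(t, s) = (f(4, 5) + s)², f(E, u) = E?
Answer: -60/13 ≈ -4.6154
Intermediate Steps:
p(t, s) = (4 + s)²
w(q, F) = (2 + q)/(F + q)
-20 + w(6, 7)*p(-9, 6 - 5) = -20 + ((2 + 6)/(7 + 6))*(4 + (6 - 5))² = -20 + (8/13)*(4 + 1)² = -20 + ((1/13)*8)*5² = -20 + (8/13)*25 = -20 + 200/13 = -60/13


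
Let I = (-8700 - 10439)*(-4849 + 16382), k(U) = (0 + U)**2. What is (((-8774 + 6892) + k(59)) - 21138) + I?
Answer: -220749626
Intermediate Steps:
k(U) = U**2
I = -220730087 (I = -19139*11533 = -220730087)
(((-8774 + 6892) + k(59)) - 21138) + I = (((-8774 + 6892) + 59**2) - 21138) - 220730087 = ((-1882 + 3481) - 21138) - 220730087 = (1599 - 21138) - 220730087 = -19539 - 220730087 = -220749626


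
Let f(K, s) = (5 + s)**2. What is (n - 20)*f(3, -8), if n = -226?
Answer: -2214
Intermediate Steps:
(n - 20)*f(3, -8) = (-226 - 20)*(5 - 8)**2 = -246*(-3)**2 = -246*9 = -2214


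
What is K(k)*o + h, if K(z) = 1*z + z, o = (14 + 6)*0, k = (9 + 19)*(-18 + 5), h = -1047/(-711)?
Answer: 349/237 ≈ 1.4726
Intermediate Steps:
h = 349/237 (h = -1047*(-1/711) = 349/237 ≈ 1.4726)
k = -364 (k = 28*(-13) = -364)
o = 0 (o = 20*0 = 0)
K(z) = 2*z (K(z) = z + z = 2*z)
K(k)*o + h = (2*(-364))*0 + 349/237 = -728*0 + 349/237 = 0 + 349/237 = 349/237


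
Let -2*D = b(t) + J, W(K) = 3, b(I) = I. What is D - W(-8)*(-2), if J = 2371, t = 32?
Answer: -2391/2 ≈ -1195.5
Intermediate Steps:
D = -2403/2 (D = -(32 + 2371)/2 = -½*2403 = -2403/2 ≈ -1201.5)
D - W(-8)*(-2) = -2403/2 - 3*(-2) = -2403/2 - 1*(-6) = -2403/2 + 6 = -2391/2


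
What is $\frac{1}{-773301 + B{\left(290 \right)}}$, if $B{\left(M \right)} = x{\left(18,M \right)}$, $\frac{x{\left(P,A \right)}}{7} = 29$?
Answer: $- \frac{1}{773098} \approx -1.2935 \cdot 10^{-6}$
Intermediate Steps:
$x{\left(P,A \right)} = 203$ ($x{\left(P,A \right)} = 7 \cdot 29 = 203$)
$B{\left(M \right)} = 203$
$\frac{1}{-773301 + B{\left(290 \right)}} = \frac{1}{-773301 + 203} = \frac{1}{-773098} = - \frac{1}{773098}$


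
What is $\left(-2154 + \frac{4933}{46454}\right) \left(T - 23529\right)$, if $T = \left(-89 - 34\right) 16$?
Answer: $\frac{2551152895551}{46454} \approx 5.4918 \cdot 10^{7}$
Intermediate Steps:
$T = -1968$ ($T = \left(-123\right) 16 = -1968$)
$\left(-2154 + \frac{4933}{46454}\right) \left(T - 23529\right) = \left(-2154 + \frac{4933}{46454}\right) \left(-1968 - 23529\right) = \left(-2154 + 4933 \cdot \frac{1}{46454}\right) \left(-25497\right) = \left(-2154 + \frac{4933}{46454}\right) \left(-25497\right) = \left(- \frac{100056983}{46454}\right) \left(-25497\right) = \frac{2551152895551}{46454}$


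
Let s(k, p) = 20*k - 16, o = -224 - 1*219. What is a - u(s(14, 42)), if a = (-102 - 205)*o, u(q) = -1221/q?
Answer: 1088045/8 ≈ 1.3601e+5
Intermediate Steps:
o = -443 (o = -224 - 219 = -443)
s(k, p) = -16 + 20*k
a = 136001 (a = (-102 - 205)*(-443) = -307*(-443) = 136001)
a - u(s(14, 42)) = 136001 - (-1221)/(-16 + 20*14) = 136001 - (-1221)/(-16 + 280) = 136001 - (-1221)/264 = 136001 - 1*(-37/8) = 136001 + 37/8 = 1088045/8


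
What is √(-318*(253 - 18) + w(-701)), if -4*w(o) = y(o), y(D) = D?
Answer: I*√298219/2 ≈ 273.05*I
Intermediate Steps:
w(o) = -o/4
√(-318*(253 - 18) + w(-701)) = √(-318*(253 - 18) - ¼*(-701)) = √(-318*235 + 701/4) = √(-74730 + 701/4) = √(-298219/4) = I*√298219/2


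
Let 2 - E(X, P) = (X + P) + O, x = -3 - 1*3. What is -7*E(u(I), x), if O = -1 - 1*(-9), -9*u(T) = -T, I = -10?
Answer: -70/9 ≈ -7.7778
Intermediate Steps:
u(T) = T/9 (u(T) = -(-1)*T/9 = T/9)
O = 8 (O = -1 + 9 = 8)
x = -6 (x = -3 - 3 = -6)
E(X, P) = -6 - P - X (E(X, P) = 2 - ((X + P) + 8) = 2 - ((P + X) + 8) = 2 - (8 + P + X) = 2 + (-8 - P - X) = -6 - P - X)
-7*E(u(I), x) = -7*(-6 - 1*(-6) - (-10)/9) = -7*(-6 + 6 - 1*(-10/9)) = -7*(-6 + 6 + 10/9) = -7*10/9 = -70/9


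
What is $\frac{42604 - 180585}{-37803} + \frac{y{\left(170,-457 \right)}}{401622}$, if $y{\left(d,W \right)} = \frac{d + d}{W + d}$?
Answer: $\frac{2650739672369}{726230370957} \approx 3.65$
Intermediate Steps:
$y{\left(d,W \right)} = \frac{2 d}{W + d}$
$\frac{42604 - 180585}{-37803} + \frac{y{\left(170,-457 \right)}}{401622} = \frac{42604 - 180585}{-37803} + \frac{2 \cdot 170 \frac{1}{-457 + 170}}{401622} = \left(42604 - 180585\right) \left(- \frac{1}{37803}\right) + 2 \cdot 170 \frac{1}{-287} \cdot \frac{1}{401622} = \left(-137981\right) \left(- \frac{1}{37803}\right) + 2 \cdot 170 \left(- \frac{1}{287}\right) \frac{1}{401622} = \frac{137981}{37803} - \frac{170}{57632757} = \frac{2650739672369}{726230370957}$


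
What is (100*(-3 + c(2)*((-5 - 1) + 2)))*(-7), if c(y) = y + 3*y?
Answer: 24500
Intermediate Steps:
c(y) = 4*y
(100*(-3 + c(2)*((-5 - 1) + 2)))*(-7) = (100*(-3 + (4*2)*((-5 - 1) + 2)))*(-7) = (100*(-3 + 8*(-6 + 2)))*(-7) = (100*(-3 + 8*(-4)))*(-7) = (100*(-3 - 32))*(-7) = (100*(-35))*(-7) = -3500*(-7) = 24500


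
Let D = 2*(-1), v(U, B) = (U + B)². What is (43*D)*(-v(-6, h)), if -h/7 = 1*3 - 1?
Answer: 34400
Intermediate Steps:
h = -14 (h = -7*(1*3 - 1) = -7*(3 - 1) = -7*2 = -14)
v(U, B) = (B + U)²
D = -2
(43*D)*(-v(-6, h)) = (43*(-2))*(-(-14 - 6)²) = -(-86)*(-20)² = -(-86)*400 = -86*(-400) = 34400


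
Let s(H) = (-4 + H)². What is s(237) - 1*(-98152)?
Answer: 152441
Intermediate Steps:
s(237) - 1*(-98152) = (-4 + 237)² - 1*(-98152) = 233² + 98152 = 54289 + 98152 = 152441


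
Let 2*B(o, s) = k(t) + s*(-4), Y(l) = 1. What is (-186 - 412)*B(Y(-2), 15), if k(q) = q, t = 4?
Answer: 16744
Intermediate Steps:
B(o, s) = 2 - 2*s (B(o, s) = (4 + s*(-4))/2 = (4 - 4*s)/2 = 2 - 2*s)
(-186 - 412)*B(Y(-2), 15) = (-186 - 412)*(2 - 2*15) = -598*(2 - 30) = -598*(-28) = 16744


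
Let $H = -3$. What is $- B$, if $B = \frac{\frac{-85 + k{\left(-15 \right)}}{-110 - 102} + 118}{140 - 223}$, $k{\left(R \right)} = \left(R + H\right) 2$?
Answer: $\frac{25137}{17596} \approx 1.4286$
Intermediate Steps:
$k{\left(R \right)} = -6 + 2 R$ ($k{\left(R \right)} = \left(R - 3\right) 2 = \left(-3 + R\right) 2 = -6 + 2 R$)
$B = - \frac{25137}{17596}$ ($B = \frac{\frac{-85 + \left(-6 + 2 \left(-15\right)\right)}{-110 - 102} + 118}{140 - 223} = \frac{\frac{-85 - 36}{-212} + 118}{-83} = \left(\left(-85 - 36\right) \left(- \frac{1}{212}\right) + 118\right) \left(- \frac{1}{83}\right) = \left(\left(-121\right) \left(- \frac{1}{212}\right) + 118\right) \left(- \frac{1}{83}\right) = \left(\frac{121}{212} + 118\right) \left(- \frac{1}{83}\right) = \frac{25137}{212} \left(- \frac{1}{83}\right) = - \frac{25137}{17596} \approx -1.4286$)
$- B = \left(-1\right) \left(- \frac{25137}{17596}\right) = \frac{25137}{17596}$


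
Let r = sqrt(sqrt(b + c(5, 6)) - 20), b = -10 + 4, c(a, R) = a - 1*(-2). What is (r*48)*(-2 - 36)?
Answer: -1824*I*sqrt(19) ≈ -7950.6*I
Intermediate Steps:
c(a, R) = 2 + a (c(a, R) = a + 2 = 2 + a)
b = -6
r = I*sqrt(19) (r = sqrt(sqrt(-6 + (2 + 5)) - 20) = sqrt(sqrt(-6 + 7) - 20) = sqrt(sqrt(1) - 20) = sqrt(1 - 20) = sqrt(-19) = I*sqrt(19) ≈ 4.3589*I)
(r*48)*(-2 - 36) = ((I*sqrt(19))*48)*(-2 - 36) = (48*I*sqrt(19))*(-38) = -1824*I*sqrt(19)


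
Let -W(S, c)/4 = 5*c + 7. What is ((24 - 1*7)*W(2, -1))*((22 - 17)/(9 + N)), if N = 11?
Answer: -34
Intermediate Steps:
W(S, c) = -28 - 20*c (W(S, c) = -4*(5*c + 7) = -4*(7 + 5*c) = -28 - 20*c)
((24 - 1*7)*W(2, -1))*((22 - 17)/(9 + N)) = ((24 - 1*7)*(-28 - 20*(-1)))*((22 - 17)/(9 + 11)) = ((24 - 7)*(-28 + 20))*(5/20) = (17*(-8))*(5*(1/20)) = -136*1/4 = -34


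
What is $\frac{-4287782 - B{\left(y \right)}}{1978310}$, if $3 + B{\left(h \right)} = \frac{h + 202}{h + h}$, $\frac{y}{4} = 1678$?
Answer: $- \frac{5755915221}{2655683344} \approx -2.1674$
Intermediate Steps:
$y = 6712$ ($y = 4 \cdot 1678 = 6712$)
$B{\left(h \right)} = -3 + \frac{202 + h}{2 h}$ ($B{\left(h \right)} = -3 + \frac{h + 202}{h + h} = -3 + \frac{202 + h}{2 h}$)
$\frac{-4287782 - B{\left(y \right)}}{1978310} = \frac{-4287782 - \left(- \frac{5}{2} + \frac{101}{6712}\right)}{1978310} = \left(-4287782 - \left(- \frac{5}{2} + 101 \cdot \frac{1}{6712}\right)\right) \frac{1}{1978310} = \left(-4287782 - \left(- \frac{5}{2} + \frac{101}{6712}\right)\right) \frac{1}{1978310} = \left(-4287782 - - \frac{16679}{6712}\right) \frac{1}{1978310} = \left(-4287782 + \frac{16679}{6712}\right) \frac{1}{1978310} = \left(- \frac{28779576105}{6712}\right) \frac{1}{1978310} = - \frac{5755915221}{2655683344}$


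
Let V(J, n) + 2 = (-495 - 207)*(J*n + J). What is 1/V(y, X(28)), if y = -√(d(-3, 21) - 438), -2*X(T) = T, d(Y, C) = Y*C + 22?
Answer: I/(2*(-I + 4563*√479)) ≈ -5.0134e-11 + 5.0067e-6*I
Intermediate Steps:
d(Y, C) = 22 + C*Y (d(Y, C) = C*Y + 22 = 22 + C*Y)
X(T) = -T/2
y = -I*√479 (y = -√((22 + 21*(-3)) - 438) = -√((22 - 63) - 438) = -√(-41 - 438) = -√(-479) = -I*√479 ≈ -21.886*I)
V(J, n) = -2 - 702*J - 702*J*n (V(J, n) = -2 + (-495 - 207)*(J*n + J) = -2 - 702*(J + J*n) = -2 + (-702*J - 702*J*n) = -2 - 702*J - 702*J*n)
1/V(y, X(28)) = 1/(-2 - (-702)*I*√479 - 702*(-I*√479)*(-½*28)) = 1/(-2 + 702*I*√479 - 702*(-I*√479)*(-14)) = 1/(-2 + 702*I*√479 - 9828*I*√479) = 1/(-2 - 9126*I*√479)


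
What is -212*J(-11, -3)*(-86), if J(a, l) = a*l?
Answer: 601656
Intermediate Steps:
-212*J(-11, -3)*(-86) = -(-2332)*(-3)*(-86) = -212*33*(-86) = -6996*(-86) = 601656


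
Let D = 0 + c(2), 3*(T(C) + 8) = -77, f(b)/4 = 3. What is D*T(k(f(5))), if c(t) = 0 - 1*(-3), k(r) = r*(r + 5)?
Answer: -101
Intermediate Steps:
f(b) = 12 (f(b) = 4*3 = 12)
k(r) = r*(5 + r)
T(C) = -101/3 (T(C) = -8 + (⅓)*(-77) = -8 - 77/3 = -101/3)
c(t) = 3 (c(t) = 0 + 3 = 3)
D = 3 (D = 0 + 3 = 3)
D*T(k(f(5))) = 3*(-101/3) = -101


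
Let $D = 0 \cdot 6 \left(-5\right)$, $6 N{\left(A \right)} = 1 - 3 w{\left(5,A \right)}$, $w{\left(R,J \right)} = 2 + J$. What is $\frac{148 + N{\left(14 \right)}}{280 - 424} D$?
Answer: $0$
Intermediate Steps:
$N{\left(A \right)} = - \frac{5}{6} - \frac{A}{2}$ ($N{\left(A \right)} = \frac{1 - 3 \left(2 + A\right)}{6} = \frac{1 - \left(6 + 3 A\right)}{6} = \frac{-5 - 3 A}{6} = - \frac{5}{6} - \frac{A}{2}$)
$D = 0$ ($D = 0 \left(-5\right) = 0$)
$\frac{148 + N{\left(14 \right)}}{280 - 424} D = \frac{148 - \frac{47}{6}}{280 - 424} \cdot 0 = \frac{148 - \frac{47}{6}}{-144} \cdot 0 = \left(148 - \frac{47}{6}\right) \left(- \frac{1}{144}\right) 0 = \frac{841}{6} \left(- \frac{1}{144}\right) 0 = \left(- \frac{841}{864}\right) 0 = 0$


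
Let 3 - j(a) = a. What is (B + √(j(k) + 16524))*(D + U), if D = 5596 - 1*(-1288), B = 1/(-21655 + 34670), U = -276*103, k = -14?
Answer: -21544/13015 - 21544*√16541 ≈ -2.7708e+6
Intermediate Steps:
j(a) = 3 - a
U = -28428
B = 1/13015 ≈ 7.6834e-5
D = 6884 (D = 5596 + 1288 = 6884)
(B + √(j(k) + 16524))*(D + U) = (1/13015 + √((3 - 1*(-14)) + 16524))*(6884 - 28428) = (1/13015 + √((3 + 14) + 16524))*(-21544) = (1/13015 + √(17 + 16524))*(-21544) = (1/13015 + √16541)*(-21544) = -21544/13015 - 21544*√16541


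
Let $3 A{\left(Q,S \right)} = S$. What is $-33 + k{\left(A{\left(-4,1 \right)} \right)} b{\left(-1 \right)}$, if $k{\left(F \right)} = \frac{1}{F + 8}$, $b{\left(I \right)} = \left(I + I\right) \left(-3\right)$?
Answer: $- \frac{807}{25} \approx -32.28$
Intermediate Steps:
$A{\left(Q,S \right)} = \frac{S}{3}$
$b{\left(I \right)} = - 6 I$ ($b{\left(I \right)} = 2 I \left(-3\right) = - 6 I$)
$k{\left(F \right)} = \frac{1}{8 + F}$
$-33 + k{\left(A{\left(-4,1 \right)} \right)} b{\left(-1 \right)} = -33 + \frac{\left(-6\right) \left(-1\right)}{8 + \frac{1}{3} \cdot 1} = -33 + \frac{1}{8 + \frac{1}{3}} \cdot 6 = -33 + \frac{1}{\frac{25}{3}} \cdot 6 = -33 + \frac{3}{25} \cdot 6 = -33 + \frac{18}{25} = - \frac{807}{25}$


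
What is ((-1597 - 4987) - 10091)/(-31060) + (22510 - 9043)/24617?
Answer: 165754699/152920804 ≈ 1.0839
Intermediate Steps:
((-1597 - 4987) - 10091)/(-31060) + (22510 - 9043)/24617 = (-6584 - 10091)*(-1/31060) + 13467*(1/24617) = -16675*(-1/31060) + 13467/24617 = 3335/6212 + 13467/24617 = 165754699/152920804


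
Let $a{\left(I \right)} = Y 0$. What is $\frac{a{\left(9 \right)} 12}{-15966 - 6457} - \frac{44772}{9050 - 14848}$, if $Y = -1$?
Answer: $\frac{1722}{223} \approx 7.722$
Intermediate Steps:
$a{\left(I \right)} = 0$ ($a{\left(I \right)} = \left(-1\right) 0 = 0$)
$\frac{a{\left(9 \right)} 12}{-15966 - 6457} - \frac{44772}{9050 - 14848} = \frac{0 \cdot 12}{-15966 - 6457} - \frac{44772}{9050 - 14848} = \frac{0}{-22423} - \frac{44772}{-5798} = 0 \left(- \frac{1}{22423}\right) - - \frac{1722}{223} = 0 + \frac{1722}{223} = \frac{1722}{223}$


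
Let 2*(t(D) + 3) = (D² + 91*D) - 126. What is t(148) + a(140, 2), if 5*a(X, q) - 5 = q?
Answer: 88107/5 ≈ 17621.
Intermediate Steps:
t(D) = -66 + D²/2 + 91*D/2 (t(D) = -3 + ((D² + 91*D) - 126)/2 = -3 + (-126 + D² + 91*D)/2 = -3 + (-63 + D²/2 + 91*D/2) = -66 + D²/2 + 91*D/2)
a(X, q) = 1 + q/5
t(148) + a(140, 2) = (-66 + (½)*148² + (91/2)*148) + (1 + (⅕)*2) = (-66 + (½)*21904 + 6734) + (1 + ⅖) = (-66 + 10952 + 6734) + 7/5 = 17620 + 7/5 = 88107/5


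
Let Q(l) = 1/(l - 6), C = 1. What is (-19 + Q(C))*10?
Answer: -192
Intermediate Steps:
Q(l) = 1/(-6 + l)
(-19 + Q(C))*10 = (-19 + 1/(-6 + 1))*10 = (-19 + 1/(-5))*10 = (-19 - 1/5)*10 = -96/5*10 = -192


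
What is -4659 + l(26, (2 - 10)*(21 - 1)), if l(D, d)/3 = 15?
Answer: -4614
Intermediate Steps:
l(D, d) = 45 (l(D, d) = 3*15 = 45)
-4659 + l(26, (2 - 10)*(21 - 1)) = -4659 + 45 = -4614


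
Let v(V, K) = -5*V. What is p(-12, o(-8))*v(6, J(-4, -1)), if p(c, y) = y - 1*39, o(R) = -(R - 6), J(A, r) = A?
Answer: 750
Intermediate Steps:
o(R) = 6 - R (o(R) = -(-6 + R) = 6 - R)
p(c, y) = -39 + y (p(c, y) = y - 39 = -39 + y)
p(-12, o(-8))*v(6, J(-4, -1)) = (-39 + (6 - 1*(-8)))*(-5*6) = (-39 + (6 + 8))*(-30) = (-39 + 14)*(-30) = -25*(-30) = 750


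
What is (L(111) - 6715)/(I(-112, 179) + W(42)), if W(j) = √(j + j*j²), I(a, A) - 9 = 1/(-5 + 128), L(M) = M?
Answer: 450009768/560142553 - 49955958*√74130/560142553 ≈ -23.479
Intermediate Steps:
I(a, A) = 1108/123 (I(a, A) = 9 + 1/(-5 + 128) = 9 + 1/123 = 1108/123)
W(j) = √(j + j³)
(L(111) - 6715)/(I(-112, 179) + W(42)) = (111 - 6715)/(1108/123 + √(42 + 42³)) = -6604/(1108/123 + √(42 + 74088)) = -6604/(1108/123 + √74130)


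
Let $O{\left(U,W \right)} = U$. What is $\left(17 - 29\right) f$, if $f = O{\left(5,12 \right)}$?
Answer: $-60$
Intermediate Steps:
$f = 5$
$\left(17 - 29\right) f = \left(17 - 29\right) 5 = \left(-12\right) 5 = -60$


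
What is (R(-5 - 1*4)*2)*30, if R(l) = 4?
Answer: 240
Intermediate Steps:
(R(-5 - 1*4)*2)*30 = (4*2)*30 = 8*30 = 240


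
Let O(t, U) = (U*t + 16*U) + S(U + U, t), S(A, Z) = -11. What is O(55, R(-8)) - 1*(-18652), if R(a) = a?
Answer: 18073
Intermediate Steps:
O(t, U) = -11 + 16*U + U*t (O(t, U) = (U*t + 16*U) - 11 = (16*U + U*t) - 11 = -11 + 16*U + U*t)
O(55, R(-8)) - 1*(-18652) = (-11 + 16*(-8) - 8*55) - 1*(-18652) = (-11 - 128 - 440) + 18652 = -579 + 18652 = 18073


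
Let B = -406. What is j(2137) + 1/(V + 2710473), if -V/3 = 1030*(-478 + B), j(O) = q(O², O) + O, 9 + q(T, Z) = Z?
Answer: 23210270746/5442033 ≈ 4265.0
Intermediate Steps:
q(T, Z) = -9 + Z
j(O) = -9 + 2*O (j(O) = (-9 + O) + O = -9 + 2*O)
V = 2731560 (V = -3090*(-478 - 406) = -3090*(-884) = -3*(-910520) = 2731560)
j(2137) + 1/(V + 2710473) = (-9 + 2*2137) + 1/(2731560 + 2710473) = (-9 + 4274) + 1/5442033 = 4265 + 1/5442033 = 23210270746/5442033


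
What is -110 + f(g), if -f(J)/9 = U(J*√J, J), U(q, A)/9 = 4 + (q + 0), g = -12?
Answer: -434 + 1944*I*√3 ≈ -434.0 + 3367.1*I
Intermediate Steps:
U(q, A) = 36 + 9*q (U(q, A) = 9*(4 + (q + 0)) = 9*(4 + q) = 36 + 9*q)
f(J) = -324 - 81*J^(3/2) (f(J) = -9*(36 + 9*(J*√J)) = -9*(36 + 9*J^(3/2)) = -324 - 81*J^(3/2))
-110 + f(g) = -110 + (-324 - (-1944)*I*√3) = -110 + (-324 + 1944*I*√3) = -434 + 1944*I*√3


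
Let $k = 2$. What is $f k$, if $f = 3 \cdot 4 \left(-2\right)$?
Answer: $-48$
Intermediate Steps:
$f = -24$ ($f = 12 \left(-2\right) = -24$)
$f k = \left(-24\right) 2 = -48$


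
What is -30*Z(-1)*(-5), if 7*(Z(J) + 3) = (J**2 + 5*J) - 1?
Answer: -3900/7 ≈ -557.14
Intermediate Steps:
Z(J) = -22/7 + J**2/7 + 5*J/7 (Z(J) = -3 + ((J**2 + 5*J) - 1)/7 = -3 + (-1 + J**2 + 5*J)/7 = -3 + (-1/7 + J**2/7 + 5*J/7) = -22/7 + J**2/7 + 5*J/7)
-30*Z(-1)*(-5) = -30*(-22/7 + (1/7)*(-1)**2 + (5/7)*(-1))*(-5) = -30*(-22/7 + (1/7)*1 - 5/7)*(-5) = -30*(-22/7 + 1/7 - 5/7)*(-5) = -30*(-26/7)*(-5) = (780/7)*(-5) = -3900/7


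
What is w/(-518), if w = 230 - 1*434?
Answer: 102/259 ≈ 0.39382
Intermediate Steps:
w = -204 (w = 230 - 434 = -204)
w/(-518) = -204/(-518) = -1/518*(-204) = 102/259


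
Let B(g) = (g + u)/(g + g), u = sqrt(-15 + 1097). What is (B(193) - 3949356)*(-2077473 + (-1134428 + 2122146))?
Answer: 8607659805805/2 - 1089755*sqrt(1082)/386 ≈ 4.3038e+12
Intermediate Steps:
u = sqrt(1082) ≈ 32.894
B(g) = (g + sqrt(1082))/(2*g) (B(g) = (g + sqrt(1082))/(g + g) = (g + sqrt(1082))/((2*g)) = (g + sqrt(1082))*(1/(2*g)) = (g + sqrt(1082))/(2*g))
(B(193) - 3949356)*(-2077473 + (-1134428 + 2122146)) = ((1/2)*(193 + sqrt(1082))/193 - 3949356)*(-2077473 + (-1134428 + 2122146)) = ((1/2)*(1/193)*(193 + sqrt(1082)) - 3949356)*(-2077473 + 987718) = ((1/2 + sqrt(1082)/386) - 3949356)*(-1089755) = (-7898711/2 + sqrt(1082)/386)*(-1089755) = 8607659805805/2 - 1089755*sqrt(1082)/386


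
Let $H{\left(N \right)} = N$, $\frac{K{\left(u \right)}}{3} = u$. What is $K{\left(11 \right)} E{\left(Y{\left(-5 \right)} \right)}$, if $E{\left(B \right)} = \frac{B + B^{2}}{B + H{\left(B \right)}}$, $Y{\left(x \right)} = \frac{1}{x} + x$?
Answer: $- \frac{693}{10} \approx -69.3$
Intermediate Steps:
$K{\left(u \right)} = 3 u$
$Y{\left(x \right)} = x + \frac{1}{x}$
$E{\left(B \right)} = \frac{B + B^{2}}{2 B}$ ($E{\left(B \right)} = \frac{B + B^{2}}{B + B} = \frac{B + B^{2}}{2 B}$)
$K{\left(11 \right)} E{\left(Y{\left(-5 \right)} \right)} = 3 \cdot 11 \left(\frac{1}{2} + \frac{-5 + \frac{1}{-5}}{2}\right) = 33 \left(\frac{1}{2} + \frac{-5 - \frac{1}{5}}{2}\right) = 33 \left(\frac{1}{2} + \frac{1}{2} \left(- \frac{26}{5}\right)\right) = 33 \left(\frac{1}{2} - \frac{13}{5}\right) = 33 \left(- \frac{21}{10}\right) = - \frac{693}{10}$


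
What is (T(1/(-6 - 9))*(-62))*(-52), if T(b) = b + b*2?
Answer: -3224/5 ≈ -644.80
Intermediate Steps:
T(b) = 3*b (T(b) = b + 2*b = 3*b)
(T(1/(-6 - 9))*(-62))*(-52) = ((3/(-6 - 9))*(-62))*(-52) = ((3/(-15))*(-62))*(-52) = ((3*(-1/15))*(-62))*(-52) = -⅕*(-62)*(-52) = (62/5)*(-52) = -3224/5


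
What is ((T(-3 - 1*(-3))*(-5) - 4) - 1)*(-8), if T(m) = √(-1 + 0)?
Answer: 40 + 40*I ≈ 40.0 + 40.0*I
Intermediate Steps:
T(m) = I (T(m) = √(-1) = I)
((T(-3 - 1*(-3))*(-5) - 4) - 1)*(-8) = ((I*(-5) - 4) - 1)*(-8) = ((-5*I - 4) - 1)*(-8) = ((-4 - 5*I) - 1)*(-8) = (-5 - 5*I)*(-8) = 40 + 40*I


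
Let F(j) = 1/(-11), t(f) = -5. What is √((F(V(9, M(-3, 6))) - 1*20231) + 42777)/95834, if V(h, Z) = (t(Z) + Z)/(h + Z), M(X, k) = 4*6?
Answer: √2728055/1054174 ≈ 0.0015668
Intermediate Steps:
M(X, k) = 24
V(h, Z) = (-5 + Z)/(Z + h) (V(h, Z) = (-5 + Z)/(h + Z) = (-5 + Z)/(Z + h))
F(j) = -1/11
√((F(V(9, M(-3, 6))) - 1*20231) + 42777)/95834 = √((-1/11 - 1*20231) + 42777)/95834 = √((-1/11 - 20231) + 42777)*(1/95834) = √(-222542/11 + 42777)*(1/95834) = √(248005/11)*(1/95834) = (√2728055/11)*(1/95834) = √2728055/1054174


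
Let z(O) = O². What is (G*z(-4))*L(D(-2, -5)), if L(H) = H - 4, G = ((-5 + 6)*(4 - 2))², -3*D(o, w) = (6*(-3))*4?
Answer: 1280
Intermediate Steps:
D(o, w) = 24 (D(o, w) = -6*(-3)*4/3 = -(-6)*4 = -⅓*(-72) = 24)
G = 4 (G = (1*2)² = 2² = 4)
L(H) = -4 + H
(G*z(-4))*L(D(-2, -5)) = (4*(-4)²)*(-4 + 24) = (4*16)*20 = 64*20 = 1280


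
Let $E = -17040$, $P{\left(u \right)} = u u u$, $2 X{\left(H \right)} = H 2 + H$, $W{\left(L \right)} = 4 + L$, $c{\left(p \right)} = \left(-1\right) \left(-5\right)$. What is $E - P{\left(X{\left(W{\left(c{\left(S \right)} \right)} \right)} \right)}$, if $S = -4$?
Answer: $- \frac{156003}{8} \approx -19500.0$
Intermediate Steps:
$c{\left(p \right)} = 5$
$X{\left(H \right)} = \frac{3 H}{2}$ ($X{\left(H \right)} = \frac{H 2 + H}{2} = \frac{2 H + H}{2} = \frac{3 H}{2}$)
$P{\left(u \right)} = u^{3}$ ($P{\left(u \right)} = u^{2} u = u^{3}$)
$E - P{\left(X{\left(W{\left(c{\left(S \right)} \right)} \right)} \right)} = -17040 - \left(\frac{3 \left(4 + 5\right)}{2}\right)^{3} = -17040 - \left(\frac{3}{2} \cdot 9\right)^{3} = -17040 - \left(\frac{27}{2}\right)^{3} = -17040 - \frac{19683}{8} = - \frac{156003}{8}$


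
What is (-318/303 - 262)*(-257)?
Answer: 6827976/101 ≈ 67604.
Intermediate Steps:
(-318/303 - 262)*(-257) = (-318*1/303 - 262)*(-257) = (-106/101 - 262)*(-257) = -26568/101*(-257) = 6827976/101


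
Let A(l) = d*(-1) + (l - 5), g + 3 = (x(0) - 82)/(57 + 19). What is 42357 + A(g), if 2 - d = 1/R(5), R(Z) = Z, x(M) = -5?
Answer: 16091501/380 ≈ 42346.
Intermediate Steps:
g = -315/76 (g = -3 + (-5 - 82)/(57 + 19) = -3 - 87/76 = -315/76 ≈ -4.1447)
d = 9/5 (d = 2 - 1/5 = 2 - 1*⅕ = 2 - ⅕ = 9/5 ≈ 1.8000)
A(l) = -34/5 + l (A(l) = (9/5)*(-1) + (l - 5) = -9/5 + (-5 + l) = -34/5 + l)
42357 + A(g) = 42357 + (-34/5 - 315/76) = 42357 - 4159/380 = 16091501/380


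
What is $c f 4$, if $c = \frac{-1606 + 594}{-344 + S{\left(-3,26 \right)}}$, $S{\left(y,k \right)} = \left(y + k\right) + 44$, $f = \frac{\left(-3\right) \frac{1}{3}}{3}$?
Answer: $- \frac{4048}{831} \approx -4.8712$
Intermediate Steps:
$f = - \frac{1}{3}$ ($f = \left(-3\right) \frac{1}{3} \cdot \frac{1}{3} = \left(-1\right) \frac{1}{3} = - \frac{1}{3} \approx -0.33333$)
$S{\left(y,k \right)} = 44 + k + y$ ($S{\left(y,k \right)} = \left(k + y\right) + 44 = 44 + k + y$)
$c = \frac{1012}{277}$ ($c = \frac{-1606 + 594}{-344 + \left(44 + 26 - 3\right)} = - \frac{1012}{-344 + 67} = - \frac{1012}{-277} = \left(-1012\right) \left(- \frac{1}{277}\right) = \frac{1012}{277} \approx 3.6534$)
$c f 4 = \frac{1012 \left(\left(- \frac{1}{3}\right) 4\right)}{277} = \frac{1012}{277} \left(- \frac{4}{3}\right) = - \frac{4048}{831}$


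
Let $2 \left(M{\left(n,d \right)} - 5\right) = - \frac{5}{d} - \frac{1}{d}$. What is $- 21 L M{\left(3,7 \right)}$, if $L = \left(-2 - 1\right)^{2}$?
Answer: $-864$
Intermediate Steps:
$M{\left(n,d \right)} = 5 - \frac{3}{d}$ ($M{\left(n,d \right)} = 5 + \frac{- \frac{5}{d} - \frac{1}{d}}{2} = 5 + \frac{\left(-6\right) \frac{1}{d}}{2} = 5 - \frac{3}{d}$)
$L = 9$ ($L = \left(-3\right)^{2} = 9$)
$- 21 L M{\left(3,7 \right)} = \left(-21\right) 9 \left(5 - \frac{3}{7}\right) = - 189 \left(5 - \frac{3}{7}\right) = \left(-189\right) \frac{32}{7} = -864$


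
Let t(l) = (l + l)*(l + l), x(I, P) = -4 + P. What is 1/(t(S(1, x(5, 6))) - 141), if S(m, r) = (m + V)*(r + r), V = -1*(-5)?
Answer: 1/2163 ≈ 0.00046232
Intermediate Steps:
V = 5
S(m, r) = 2*r*(5 + m) (S(m, r) = (m + 5)*(r + r) = (5 + m)*(2*r) = 2*r*(5 + m))
t(l) = 4*l**2 (t(l) = (2*l)*(2*l) = 4*l**2)
1/(t(S(1, x(5, 6))) - 141) = 1/(4*(2*(-4 + 6)*(5 + 1))**2 - 141) = 1/(4*(2*2*6)**2 - 141) = 1/(4*24**2 - 141) = 1/(4*576 - 141) = 1/(2304 - 141) = 1/2163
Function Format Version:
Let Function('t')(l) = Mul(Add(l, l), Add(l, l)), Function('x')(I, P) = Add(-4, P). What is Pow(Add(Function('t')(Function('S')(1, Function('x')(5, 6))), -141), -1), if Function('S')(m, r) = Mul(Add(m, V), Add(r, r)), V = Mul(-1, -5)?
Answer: Rational(1, 2163) ≈ 0.00046232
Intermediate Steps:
V = 5
Function('S')(m, r) = Mul(2, r, Add(5, m)) (Function('S')(m, r) = Mul(Add(m, 5), Add(r, r)) = Mul(Add(5, m), Mul(2, r)) = Mul(2, r, Add(5, m)))
Function('t')(l) = Mul(4, Pow(l, 2)) (Function('t')(l) = Mul(Mul(2, l), Mul(2, l)) = Mul(4, Pow(l, 2)))
Pow(Add(Function('t')(Function('S')(1, Function('x')(5, 6))), -141), -1) = Pow(Add(Mul(4, Pow(Mul(2, Add(-4, 6), Add(5, 1)), 2)), -141), -1) = Pow(Add(Mul(4, Pow(Mul(2, 2, 6), 2)), -141), -1) = Pow(Add(Mul(4, Pow(24, 2)), -141), -1) = Pow(Add(Mul(4, 576), -141), -1) = Pow(Add(2304, -141), -1) = Pow(2163, -1) = Rational(1, 2163)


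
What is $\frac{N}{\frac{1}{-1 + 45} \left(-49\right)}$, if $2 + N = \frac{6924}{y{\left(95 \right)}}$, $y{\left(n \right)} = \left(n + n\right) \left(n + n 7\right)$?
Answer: $\frac{110737}{63175} \approx 1.7529$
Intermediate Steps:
$y{\left(n \right)} = 16 n^{2}$ ($y{\left(n \right)} = 2 n \left(n + 7 n\right) = 2 n 8 n = 16 n^{2}$)
$N = - \frac{70469}{36100}$ ($N = -2 + \frac{6924}{16 \cdot 95^{2}} = -2 + \frac{6924}{16 \cdot 9025} = -2 + \frac{6924}{144400} = -2 + 6924 \cdot \frac{1}{144400} = -2 + \frac{1731}{36100} = - \frac{70469}{36100} \approx -1.952$)
$\frac{N}{\frac{1}{-1 + 45} \left(-49\right)} = - \frac{70469}{36100 \frac{1}{-1 + 45} \left(-49\right)} = - \frac{70469}{36100 \cdot \frac{1}{44} \left(-49\right)} = - \frac{70469}{36100 \left(- \frac{49}{44}\right)} = \left(- \frac{70469}{36100}\right) \left(- \frac{44}{49}\right) = \frac{110737}{63175}$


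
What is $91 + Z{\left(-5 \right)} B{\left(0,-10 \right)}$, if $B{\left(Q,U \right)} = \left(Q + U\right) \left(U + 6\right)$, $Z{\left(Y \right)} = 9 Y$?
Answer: $-1709$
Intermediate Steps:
$B{\left(Q,U \right)} = \left(6 + U\right) \left(Q + U\right)$ ($B{\left(Q,U \right)} = \left(Q + U\right) \left(6 + U\right) = \left(6 + U\right) \left(Q + U\right)$)
$91 + Z{\left(-5 \right)} B{\left(0,-10 \right)} = 91 + 9 \left(-5\right) \left(\left(-10\right)^{2} + 6 \cdot 0 + 6 \left(-10\right) + 0 \left(-10\right)\right) = 91 - 45 \left(100 + 0 - 60 + 0\right) = 91 - 1800 = -1709$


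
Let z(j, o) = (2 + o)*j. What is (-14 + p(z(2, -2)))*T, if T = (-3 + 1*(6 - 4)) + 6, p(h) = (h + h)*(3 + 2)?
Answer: -70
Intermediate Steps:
z(j, o) = j*(2 + o)
p(h) = 10*h (p(h) = (2*h)*5 = 10*h)
T = 5 (T = (-3 + 1*2) + 6 = (-3 + 2) + 6 = -1 + 6 = 5)
(-14 + p(z(2, -2)))*T = (-14 + 10*(2*(2 - 2)))*5 = (-14 + 10*(2*0))*5 = (-14 + 10*0)*5 = (-14 + 0)*5 = -14*5 = -70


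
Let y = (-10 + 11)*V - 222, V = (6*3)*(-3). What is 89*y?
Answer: -24564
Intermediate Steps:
V = -54 (V = 18*(-3) = -54)
y = -276 (y = (-10 + 11)*(-54) - 222 = 1*(-54) - 222 = -54 - 222 = -276)
89*y = 89*(-276) = -24564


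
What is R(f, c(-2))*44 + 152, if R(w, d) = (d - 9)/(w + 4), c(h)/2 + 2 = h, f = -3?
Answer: -596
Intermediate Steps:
c(h) = -4 + 2*h
R(w, d) = (-9 + d)/(4 + w)
R(f, c(-2))*44 + 152 = ((-9 + (-4 + 2*(-2)))/(4 - 3))*44 + 152 = ((-9 + (-4 - 4))/1)*44 + 152 = (1*(-9 - 8))*44 + 152 = (1*(-17))*44 + 152 = -17*44 + 152 = -748 + 152 = -596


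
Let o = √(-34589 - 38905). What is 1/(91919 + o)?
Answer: 91919/8449176055 - 3*I*√8166/8449176055 ≈ 1.0879e-5 - 3.2086e-8*I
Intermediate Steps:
o = 3*I*√8166 (o = √(-73494) = 3*I*√8166 ≈ 271.1*I)
1/(91919 + o) = 1/(91919 + 3*I*√8166)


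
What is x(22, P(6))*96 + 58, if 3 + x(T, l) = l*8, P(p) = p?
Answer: 4378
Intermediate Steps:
x(T, l) = -3 + 8*l (x(T, l) = -3 + l*8 = -3 + 8*l)
x(22, P(6))*96 + 58 = (-3 + 8*6)*96 + 58 = (-3 + 48)*96 + 58 = 45*96 + 58 = 4320 + 58 = 4378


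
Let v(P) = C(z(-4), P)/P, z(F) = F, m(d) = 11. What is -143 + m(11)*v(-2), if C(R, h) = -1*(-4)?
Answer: -165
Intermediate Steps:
C(R, h) = 4
v(P) = 4/P
-143 + m(11)*v(-2) = -143 + 11*(4/(-2)) = -143 + 11*(4*(-½)) = -143 + 11*(-2) = -143 - 22 = -165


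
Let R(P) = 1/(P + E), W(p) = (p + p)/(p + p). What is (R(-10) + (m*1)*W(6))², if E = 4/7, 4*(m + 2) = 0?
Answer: 19321/4356 ≈ 4.4355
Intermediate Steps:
m = -2 (m = -2 + (¼)*0 = -2 + 0 = -2)
E = 4/7 (E = 4*(⅐) = 4/7 ≈ 0.57143)
W(p) = 1 (W(p) = (2*p)/((2*p)) = (2*p)*(1/(2*p)) = 1)
R(P) = 1/(4/7 + P) (R(P) = 1/(P + 4/7) = 1/(4/7 + P))
(R(-10) + (m*1)*W(6))² = (7/(4 + 7*(-10)) - 2*1*1)² = (7/(4 - 70) - 2*1)² = (7/(-66) - 2)² = (7*(-1/66) - 2)² = (-7/66 - 2)² = (-139/66)² = 19321/4356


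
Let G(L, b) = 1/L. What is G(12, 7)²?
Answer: 1/144 ≈ 0.0069444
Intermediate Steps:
G(12, 7)² = (1/12)² = 1/144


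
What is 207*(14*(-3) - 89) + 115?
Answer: -27002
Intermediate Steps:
207*(14*(-3) - 89) + 115 = 207*(-42 - 89) + 115 = 207*(-131) + 115 = -27117 + 115 = -27002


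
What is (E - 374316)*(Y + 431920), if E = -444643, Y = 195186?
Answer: -513574102654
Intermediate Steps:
(E - 374316)*(Y + 431920) = (-444643 - 374316)*(195186 + 431920) = -818959*627106 = -513574102654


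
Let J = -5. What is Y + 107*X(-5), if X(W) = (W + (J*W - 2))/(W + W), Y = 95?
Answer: -488/5 ≈ -97.600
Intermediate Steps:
X(W) = (-2 - 4*W)/(2*W) (X(W) = (W + (-5*W - 2))/(W + W) = (W + (-2 - 5*W))/((2*W)) = (-2 - 4*W)*(1/(2*W)) = (-2 - 4*W)/(2*W))
Y + 107*X(-5) = 95 + 107*(-2 - 1/(-5)) = 95 + 107*(-2 - 1*(-⅕)) = 95 + 107*(-2 + ⅕) = 95 + 107*(-9/5) = 95 - 963/5 = -488/5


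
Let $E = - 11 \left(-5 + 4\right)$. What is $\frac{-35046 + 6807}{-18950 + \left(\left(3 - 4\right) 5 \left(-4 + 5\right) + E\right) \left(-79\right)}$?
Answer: $\frac{28239}{19424} \approx 1.4538$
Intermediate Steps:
$E = 11$ ($E = \left(-11\right) \left(-1\right) = 11$)
$\frac{-35046 + 6807}{-18950 + \left(\left(3 - 4\right) 5 \left(-4 + 5\right) + E\right) \left(-79\right)} = \frac{-35046 + 6807}{-18950 + \left(\left(3 - 4\right) 5 \left(-4 + 5\right) + 11\right) \left(-79\right)} = - \frac{28239}{-18950 + \left(\left(-1\right) 5 \cdot 1 + 11\right) \left(-79\right)} = - \frac{28239}{-18950 + \left(\left(-5\right) 1 + 11\right) \left(-79\right)} = - \frac{28239}{-18950 + \left(-5 + 11\right) \left(-79\right)} = - \frac{28239}{-18950 + 6 \left(-79\right)} = - \frac{28239}{-18950 - 474} = - \frac{28239}{-19424} = \left(-28239\right) \left(- \frac{1}{19424}\right) = \frac{28239}{19424}$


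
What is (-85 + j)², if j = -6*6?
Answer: 14641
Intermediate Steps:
j = -36
(-85 + j)² = (-85 - 36)² = (-121)² = 14641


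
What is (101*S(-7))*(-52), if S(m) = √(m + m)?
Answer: -5252*I*√14 ≈ -19651.0*I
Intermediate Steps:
S(m) = √2*√m (S(m) = √(2*m) = √2*√m)
(101*S(-7))*(-52) = (101*(√2*√(-7)))*(-52) = (101*(√2*(I*√7)))*(-52) = (101*(I*√14))*(-52) = (101*I*√14)*(-52) = -5252*I*√14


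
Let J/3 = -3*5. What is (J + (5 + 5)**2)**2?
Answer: 3025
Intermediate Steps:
J = -45 (J = 3*(-3*5) = 3*(-15) = -45)
(J + (5 + 5)**2)**2 = (-45 + (5 + 5)**2)**2 = (-45 + 10**2)**2 = (-45 + 100)**2 = 55**2 = 3025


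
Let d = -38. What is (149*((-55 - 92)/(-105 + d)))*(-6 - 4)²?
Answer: 2190300/143 ≈ 15317.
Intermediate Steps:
(149*((-55 - 92)/(-105 + d)))*(-6 - 4)² = (149*((-55 - 92)/(-105 - 38)))*(-6 - 4)² = (149*(-147/(-143)))*(-10)² = (149*(-147*(-1/143)))*100 = (149*(147/143))*100 = (21903/143)*100 = 2190300/143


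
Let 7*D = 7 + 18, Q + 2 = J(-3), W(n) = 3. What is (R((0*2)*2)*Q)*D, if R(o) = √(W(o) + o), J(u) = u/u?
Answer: -25*√3/7 ≈ -6.1859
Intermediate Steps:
J(u) = 1
R(o) = √(3 + o)
Q = -1 (Q = -2 + 1 = -1)
D = 25/7 (D = (7 + 18)/7 = (⅐)*25 = 25/7 ≈ 3.5714)
(R((0*2)*2)*Q)*D = (√(3 + (0*2)*2)*(-1))*(25/7) = (√(3 + 0*2)*(-1))*(25/7) = (√(3 + 0)*(-1))*(25/7) = (√3*(-1))*(25/7) = -√3*(25/7) = -25*√3/7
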